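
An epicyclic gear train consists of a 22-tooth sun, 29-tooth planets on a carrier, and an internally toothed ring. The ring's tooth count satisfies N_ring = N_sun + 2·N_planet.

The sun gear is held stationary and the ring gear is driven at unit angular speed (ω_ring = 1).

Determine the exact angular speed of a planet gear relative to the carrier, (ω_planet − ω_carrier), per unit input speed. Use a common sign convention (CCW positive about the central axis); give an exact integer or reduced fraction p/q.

N_ring = 22 + 2·29 = 80
22(ω_s−ω_c) = −80(ω_r−ω_c),  ω_s=0, ω_r=1
22(0−ω_c) = −80(1−ω_c)  ⇒  102ω_c = 80  ⇒  ω_c = 40/51
sun–planet: 22·(0−40/51) = −29·(ω_p−ω_c)  ⇒  ω_p−ω_c = −(22/29)·(-40/51) = 880/1479

880/1479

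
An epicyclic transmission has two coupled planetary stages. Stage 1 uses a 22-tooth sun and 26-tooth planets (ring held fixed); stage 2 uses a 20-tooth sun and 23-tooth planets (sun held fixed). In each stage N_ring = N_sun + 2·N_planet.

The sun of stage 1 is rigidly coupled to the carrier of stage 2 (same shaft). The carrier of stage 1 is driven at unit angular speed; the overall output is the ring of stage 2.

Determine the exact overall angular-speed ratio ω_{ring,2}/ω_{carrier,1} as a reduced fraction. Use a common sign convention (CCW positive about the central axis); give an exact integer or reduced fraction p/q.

688/121

Stage 1: N_ring = 22 + 2·26 = 74
Stage 1: 22(ω_s−ω_c) = −74(ω_r−ω_c),  ω_r=0, ω_c=1
Stage 1: ω_s = 1 − (74/22)(0−1) = 48/11
  ⇒ ω_s¹/ω_c¹ = 48/11
Stage 2: N_ring = 20 + 2·23 = 66
Stage 2: 20(ω_s−ω_c) = −66(ω_r−ω_c),  ω_s=0, ω_c=1
Stage 2: ω_r = 1 − (20/66)(0−1) = 43/33
  ⇒ ω_r²/ω_c² = 43/33
Coupling ω_c² = ω_s¹ ⇒ overall = 48/11 × 43/33 = 688/121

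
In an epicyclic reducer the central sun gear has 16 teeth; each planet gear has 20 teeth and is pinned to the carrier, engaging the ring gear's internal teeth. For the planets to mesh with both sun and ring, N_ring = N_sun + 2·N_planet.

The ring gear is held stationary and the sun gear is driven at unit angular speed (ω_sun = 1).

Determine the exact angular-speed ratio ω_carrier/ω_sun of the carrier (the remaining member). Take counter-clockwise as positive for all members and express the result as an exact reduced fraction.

N_ring = 16 + 2·20 = 56
16(ω_s−ω_c) = −56(ω_r−ω_c),  ω_r=0, ω_s=1
16(1−ω_c) = −56(0−ω_c)  ⇒  72ω_c = 16  ⇒  ω_c = 2/9
ω_c/ω_s = 2/9

2/9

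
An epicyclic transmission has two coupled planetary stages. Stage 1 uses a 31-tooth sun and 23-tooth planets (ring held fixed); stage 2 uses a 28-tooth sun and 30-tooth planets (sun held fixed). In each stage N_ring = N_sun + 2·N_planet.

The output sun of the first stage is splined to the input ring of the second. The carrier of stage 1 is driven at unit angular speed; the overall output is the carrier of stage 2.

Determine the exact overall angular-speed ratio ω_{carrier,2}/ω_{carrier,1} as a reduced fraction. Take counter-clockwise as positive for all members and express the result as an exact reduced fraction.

2376/899

Stage 1: N_ring = 31 + 2·23 = 77
Stage 1: 31(ω_s−ω_c) = −77(ω_r−ω_c),  ω_r=0, ω_c=1
Stage 1: ω_s = 1 − (77/31)(0−1) = 108/31
  ⇒ ω_s¹/ω_c¹ = 108/31
Stage 2: N_ring = 28 + 2·30 = 88
Stage 2: 28(ω_s−ω_c) = −88(ω_r−ω_c),  ω_s=0, ω_r=1
Stage 2: 28(0−ω_c) = −88(1−ω_c)  ⇒  116ω_c = 88  ⇒  ω_c = 22/29
  ⇒ ω_c²/ω_r² = 22/29
Coupling ω_r² = ω_s¹ ⇒ overall = 108/31 × 22/29 = 2376/899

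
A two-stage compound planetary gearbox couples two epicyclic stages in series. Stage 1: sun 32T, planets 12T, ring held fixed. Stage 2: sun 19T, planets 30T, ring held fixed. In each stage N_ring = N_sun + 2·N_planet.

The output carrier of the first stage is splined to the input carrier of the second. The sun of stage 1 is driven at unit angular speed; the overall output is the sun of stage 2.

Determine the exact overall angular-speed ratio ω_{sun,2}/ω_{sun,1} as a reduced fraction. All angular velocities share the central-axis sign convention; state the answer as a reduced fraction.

392/209

Stage 1: N_ring = 32 + 2·12 = 56
Stage 1: 32(ω_s−ω_c) = −56(ω_r−ω_c),  ω_r=0, ω_s=1
Stage 1: 32(1−ω_c) = −56(0−ω_c)  ⇒  88ω_c = 32  ⇒  ω_c = 4/11
  ⇒ ω_c¹/ω_s¹ = 4/11
Stage 2: N_ring = 19 + 2·30 = 79
Stage 2: 19(ω_s−ω_c) = −79(ω_r−ω_c),  ω_r=0, ω_c=1
Stage 2: ω_s = 1 − (79/19)(0−1) = 98/19
  ⇒ ω_s²/ω_c² = 98/19
Coupling ω_c² = ω_c¹ ⇒ overall = 4/11 × 98/19 = 392/209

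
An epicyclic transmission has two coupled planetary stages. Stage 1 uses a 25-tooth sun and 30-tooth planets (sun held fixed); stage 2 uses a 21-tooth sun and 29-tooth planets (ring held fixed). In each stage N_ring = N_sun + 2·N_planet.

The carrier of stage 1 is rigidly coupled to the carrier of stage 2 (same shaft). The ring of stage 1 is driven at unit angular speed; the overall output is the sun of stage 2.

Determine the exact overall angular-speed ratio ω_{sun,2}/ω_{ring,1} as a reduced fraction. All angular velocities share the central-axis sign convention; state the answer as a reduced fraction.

850/231

Stage 1: N_ring = 25 + 2·30 = 85
Stage 1: 25(ω_s−ω_c) = −85(ω_r−ω_c),  ω_s=0, ω_r=1
Stage 1: 25(0−ω_c) = −85(1−ω_c)  ⇒  110ω_c = 85  ⇒  ω_c = 17/22
  ⇒ ω_c¹/ω_r¹ = 17/22
Stage 2: N_ring = 21 + 2·29 = 79
Stage 2: 21(ω_s−ω_c) = −79(ω_r−ω_c),  ω_r=0, ω_c=1
Stage 2: ω_s = 1 − (79/21)(0−1) = 100/21
  ⇒ ω_s²/ω_c² = 100/21
Coupling ω_c² = ω_c¹ ⇒ overall = 17/22 × 100/21 = 850/231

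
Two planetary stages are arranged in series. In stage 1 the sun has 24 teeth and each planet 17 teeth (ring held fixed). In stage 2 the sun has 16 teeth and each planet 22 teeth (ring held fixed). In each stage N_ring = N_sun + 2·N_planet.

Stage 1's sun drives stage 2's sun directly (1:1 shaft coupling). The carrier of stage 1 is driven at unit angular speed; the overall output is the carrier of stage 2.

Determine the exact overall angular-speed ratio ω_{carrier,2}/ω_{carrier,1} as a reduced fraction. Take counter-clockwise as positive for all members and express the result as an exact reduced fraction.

41/57

Stage 1: N_ring = 24 + 2·17 = 58
Stage 1: 24(ω_s−ω_c) = −58(ω_r−ω_c),  ω_r=0, ω_c=1
Stage 1: ω_s = 1 − (58/24)(0−1) = 41/12
  ⇒ ω_s¹/ω_c¹ = 41/12
Stage 2: N_ring = 16 + 2·22 = 60
Stage 2: 16(ω_s−ω_c) = −60(ω_r−ω_c),  ω_r=0, ω_s=1
Stage 2: 16(1−ω_c) = −60(0−ω_c)  ⇒  76ω_c = 16  ⇒  ω_c = 4/19
  ⇒ ω_c²/ω_s² = 4/19
Coupling ω_s² = ω_s¹ ⇒ overall = 41/12 × 4/19 = 41/57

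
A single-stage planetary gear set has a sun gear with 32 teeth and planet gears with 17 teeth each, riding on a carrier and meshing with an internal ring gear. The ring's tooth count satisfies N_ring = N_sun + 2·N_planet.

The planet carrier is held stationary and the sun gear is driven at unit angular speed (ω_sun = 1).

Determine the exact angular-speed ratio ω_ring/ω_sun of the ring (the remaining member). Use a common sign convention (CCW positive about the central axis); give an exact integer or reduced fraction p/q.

N_ring = 32 + 2·17 = 66
32(ω_s−ω_c) = −66(ω_r−ω_c),  ω_c=0, ω_s=1
ω_r = 0 − (32/66)(1−0) = -16/33
ω_r/ω_s = -16/33

-16/33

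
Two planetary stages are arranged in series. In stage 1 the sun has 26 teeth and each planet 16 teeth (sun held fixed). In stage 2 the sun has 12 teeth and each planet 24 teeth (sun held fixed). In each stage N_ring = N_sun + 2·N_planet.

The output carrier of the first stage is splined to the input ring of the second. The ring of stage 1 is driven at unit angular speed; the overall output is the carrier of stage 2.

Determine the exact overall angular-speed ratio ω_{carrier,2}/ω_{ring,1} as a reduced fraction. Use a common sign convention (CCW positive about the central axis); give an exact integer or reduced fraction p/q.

Stage 1: N_ring = 26 + 2·16 = 58
Stage 1: 26(ω_s−ω_c) = −58(ω_r−ω_c),  ω_s=0, ω_r=1
Stage 1: 26(0−ω_c) = −58(1−ω_c)  ⇒  84ω_c = 58  ⇒  ω_c = 29/42
  ⇒ ω_c¹/ω_r¹ = 29/42
Stage 2: N_ring = 12 + 2·24 = 60
Stage 2: 12(ω_s−ω_c) = −60(ω_r−ω_c),  ω_s=0, ω_r=1
Stage 2: 12(0−ω_c) = −60(1−ω_c)  ⇒  72ω_c = 60  ⇒  ω_c = 5/6
  ⇒ ω_c²/ω_r² = 5/6
Coupling ω_r² = ω_c¹ ⇒ overall = 29/42 × 5/6 = 145/252

145/252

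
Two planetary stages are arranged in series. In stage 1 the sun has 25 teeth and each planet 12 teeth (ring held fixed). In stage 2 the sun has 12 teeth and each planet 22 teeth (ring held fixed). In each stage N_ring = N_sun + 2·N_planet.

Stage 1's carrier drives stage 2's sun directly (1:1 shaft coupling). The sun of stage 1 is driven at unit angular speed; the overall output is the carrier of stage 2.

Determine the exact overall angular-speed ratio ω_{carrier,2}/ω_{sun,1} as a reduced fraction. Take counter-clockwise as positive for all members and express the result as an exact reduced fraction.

75/1258

Stage 1: N_ring = 25 + 2·12 = 49
Stage 1: 25(ω_s−ω_c) = −49(ω_r−ω_c),  ω_r=0, ω_s=1
Stage 1: 25(1−ω_c) = −49(0−ω_c)  ⇒  74ω_c = 25  ⇒  ω_c = 25/74
  ⇒ ω_c¹/ω_s¹ = 25/74
Stage 2: N_ring = 12 + 2·22 = 56
Stage 2: 12(ω_s−ω_c) = −56(ω_r−ω_c),  ω_r=0, ω_s=1
Stage 2: 12(1−ω_c) = −56(0−ω_c)  ⇒  68ω_c = 12  ⇒  ω_c = 3/17
  ⇒ ω_c²/ω_s² = 3/17
Coupling ω_s² = ω_c¹ ⇒ overall = 25/74 × 3/17 = 75/1258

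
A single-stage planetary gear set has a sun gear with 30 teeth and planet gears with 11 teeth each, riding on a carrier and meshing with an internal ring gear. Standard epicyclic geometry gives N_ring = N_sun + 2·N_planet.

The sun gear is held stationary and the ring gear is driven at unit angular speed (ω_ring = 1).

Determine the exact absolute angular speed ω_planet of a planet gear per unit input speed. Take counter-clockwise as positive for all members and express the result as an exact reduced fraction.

N_ring = 30 + 2·11 = 52
30(ω_s−ω_c) = −52(ω_r−ω_c),  ω_s=0, ω_r=1
30(0−ω_c) = −52(1−ω_c)  ⇒  82ω_c = 52  ⇒  ω_c = 26/41
sun–planet: 30·(0−26/41) = −11·(ω_p−ω_c)  ⇒  ω_p−ω_c = −(30/11)·(-26/41) = 780/451
ω_p = 26/41 + 780/451 = 26/11

26/11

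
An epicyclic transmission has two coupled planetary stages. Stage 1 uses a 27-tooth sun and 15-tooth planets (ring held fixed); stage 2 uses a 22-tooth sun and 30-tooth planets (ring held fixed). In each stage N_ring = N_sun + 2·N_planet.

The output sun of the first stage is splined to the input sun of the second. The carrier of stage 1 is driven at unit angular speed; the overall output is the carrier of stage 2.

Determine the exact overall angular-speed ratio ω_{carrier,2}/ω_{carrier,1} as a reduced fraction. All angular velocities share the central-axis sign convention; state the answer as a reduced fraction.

Stage 1: N_ring = 27 + 2·15 = 57
Stage 1: 27(ω_s−ω_c) = −57(ω_r−ω_c),  ω_r=0, ω_c=1
Stage 1: ω_s = 1 − (57/27)(0−1) = 28/9
  ⇒ ω_s¹/ω_c¹ = 28/9
Stage 2: N_ring = 22 + 2·30 = 82
Stage 2: 22(ω_s−ω_c) = −82(ω_r−ω_c),  ω_r=0, ω_s=1
Stage 2: 22(1−ω_c) = −82(0−ω_c)  ⇒  104ω_c = 22  ⇒  ω_c = 11/52
  ⇒ ω_c²/ω_s² = 11/52
Coupling ω_s² = ω_s¹ ⇒ overall = 28/9 × 11/52 = 77/117

77/117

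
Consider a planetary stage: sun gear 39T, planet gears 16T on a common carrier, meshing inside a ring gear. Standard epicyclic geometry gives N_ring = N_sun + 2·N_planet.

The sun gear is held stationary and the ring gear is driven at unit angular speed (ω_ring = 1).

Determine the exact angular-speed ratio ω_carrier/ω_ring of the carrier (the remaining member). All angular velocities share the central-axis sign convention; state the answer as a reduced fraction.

71/110

N_ring = 39 + 2·16 = 71
39(ω_s−ω_c) = −71(ω_r−ω_c),  ω_s=0, ω_r=1
39(0−ω_c) = −71(1−ω_c)  ⇒  110ω_c = 71  ⇒  ω_c = 71/110
ω_c/ω_r = 71/110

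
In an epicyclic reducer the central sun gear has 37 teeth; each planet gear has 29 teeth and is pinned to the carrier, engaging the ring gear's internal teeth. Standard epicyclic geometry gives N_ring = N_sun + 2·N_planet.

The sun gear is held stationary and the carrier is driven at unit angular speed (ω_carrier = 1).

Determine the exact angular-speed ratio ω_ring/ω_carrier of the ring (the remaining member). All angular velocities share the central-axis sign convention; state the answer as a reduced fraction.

132/95

N_ring = 37 + 2·29 = 95
37(ω_s−ω_c) = −95(ω_r−ω_c),  ω_s=0, ω_c=1
ω_r = 1 − (37/95)(0−1) = 132/95
ω_r/ω_c = 132/95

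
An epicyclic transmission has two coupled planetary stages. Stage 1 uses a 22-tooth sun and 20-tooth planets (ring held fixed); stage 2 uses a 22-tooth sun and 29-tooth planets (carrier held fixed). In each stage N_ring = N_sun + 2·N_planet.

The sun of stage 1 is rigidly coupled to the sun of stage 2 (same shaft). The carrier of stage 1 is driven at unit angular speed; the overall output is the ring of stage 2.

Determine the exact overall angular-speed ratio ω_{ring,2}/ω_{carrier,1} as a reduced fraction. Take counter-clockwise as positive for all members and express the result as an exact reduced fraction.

Stage 1: N_ring = 22 + 2·20 = 62
Stage 1: 22(ω_s−ω_c) = −62(ω_r−ω_c),  ω_r=0, ω_c=1
Stage 1: ω_s = 1 − (62/22)(0−1) = 42/11
  ⇒ ω_s¹/ω_c¹ = 42/11
Stage 2: N_ring = 22 + 2·29 = 80
Stage 2: 22(ω_s−ω_c) = −80(ω_r−ω_c),  ω_c=0, ω_s=1
Stage 2: ω_r = 0 − (22/80)(1−0) = -11/40
  ⇒ ω_r²/ω_s² = -11/40
Coupling ω_s² = ω_s¹ ⇒ overall = 42/11 × -11/40 = -21/20

-21/20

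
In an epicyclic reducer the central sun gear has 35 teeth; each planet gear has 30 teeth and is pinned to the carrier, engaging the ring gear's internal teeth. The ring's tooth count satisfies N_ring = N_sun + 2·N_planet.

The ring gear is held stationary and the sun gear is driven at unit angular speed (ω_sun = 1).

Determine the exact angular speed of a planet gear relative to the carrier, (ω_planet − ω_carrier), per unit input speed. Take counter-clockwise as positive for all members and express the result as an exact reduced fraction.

N_ring = 35 + 2·30 = 95
35(ω_s−ω_c) = −95(ω_r−ω_c),  ω_r=0, ω_s=1
35(1−ω_c) = −95(0−ω_c)  ⇒  130ω_c = 35  ⇒  ω_c = 7/26
sun–planet: 35·(1−7/26) = −30·(ω_p−ω_c)  ⇒  ω_p−ω_c = −(35/30)·(19/26) = -133/156

-133/156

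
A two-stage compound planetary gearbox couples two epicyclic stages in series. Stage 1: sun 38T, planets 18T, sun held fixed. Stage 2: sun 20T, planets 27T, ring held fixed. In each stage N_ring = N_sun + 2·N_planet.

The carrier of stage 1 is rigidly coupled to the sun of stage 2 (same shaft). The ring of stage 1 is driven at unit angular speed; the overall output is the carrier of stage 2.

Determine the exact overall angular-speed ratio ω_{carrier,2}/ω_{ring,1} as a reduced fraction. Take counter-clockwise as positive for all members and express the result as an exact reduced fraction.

Stage 1: N_ring = 38 + 2·18 = 74
Stage 1: 38(ω_s−ω_c) = −74(ω_r−ω_c),  ω_s=0, ω_r=1
Stage 1: 38(0−ω_c) = −74(1−ω_c)  ⇒  112ω_c = 74  ⇒  ω_c = 37/56
  ⇒ ω_c¹/ω_r¹ = 37/56
Stage 2: N_ring = 20 + 2·27 = 74
Stage 2: 20(ω_s−ω_c) = −74(ω_r−ω_c),  ω_r=0, ω_s=1
Stage 2: 20(1−ω_c) = −74(0−ω_c)  ⇒  94ω_c = 20  ⇒  ω_c = 10/47
  ⇒ ω_c²/ω_s² = 10/47
Coupling ω_s² = ω_c¹ ⇒ overall = 37/56 × 10/47 = 185/1316

185/1316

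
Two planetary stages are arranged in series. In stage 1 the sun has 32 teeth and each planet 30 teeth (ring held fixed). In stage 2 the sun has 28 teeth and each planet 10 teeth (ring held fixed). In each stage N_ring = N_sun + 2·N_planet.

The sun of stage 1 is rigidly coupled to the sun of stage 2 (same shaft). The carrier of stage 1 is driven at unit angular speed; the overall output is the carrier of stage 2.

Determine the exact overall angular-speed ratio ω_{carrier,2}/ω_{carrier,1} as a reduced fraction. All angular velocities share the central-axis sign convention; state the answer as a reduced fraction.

217/152

Stage 1: N_ring = 32 + 2·30 = 92
Stage 1: 32(ω_s−ω_c) = −92(ω_r−ω_c),  ω_r=0, ω_c=1
Stage 1: ω_s = 1 − (92/32)(0−1) = 31/8
  ⇒ ω_s¹/ω_c¹ = 31/8
Stage 2: N_ring = 28 + 2·10 = 48
Stage 2: 28(ω_s−ω_c) = −48(ω_r−ω_c),  ω_r=0, ω_s=1
Stage 2: 28(1−ω_c) = −48(0−ω_c)  ⇒  76ω_c = 28  ⇒  ω_c = 7/19
  ⇒ ω_c²/ω_s² = 7/19
Coupling ω_s² = ω_s¹ ⇒ overall = 31/8 × 7/19 = 217/152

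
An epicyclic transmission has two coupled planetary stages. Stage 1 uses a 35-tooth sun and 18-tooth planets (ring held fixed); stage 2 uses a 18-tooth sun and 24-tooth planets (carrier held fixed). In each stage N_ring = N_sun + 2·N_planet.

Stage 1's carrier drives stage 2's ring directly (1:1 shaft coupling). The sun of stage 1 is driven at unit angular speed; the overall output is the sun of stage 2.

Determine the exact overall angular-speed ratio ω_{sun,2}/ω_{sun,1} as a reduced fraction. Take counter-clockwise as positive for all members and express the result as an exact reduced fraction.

-385/318

Stage 1: N_ring = 35 + 2·18 = 71
Stage 1: 35(ω_s−ω_c) = −71(ω_r−ω_c),  ω_r=0, ω_s=1
Stage 1: 35(1−ω_c) = −71(0−ω_c)  ⇒  106ω_c = 35  ⇒  ω_c = 35/106
  ⇒ ω_c¹/ω_s¹ = 35/106
Stage 2: N_ring = 18 + 2·24 = 66
Stage 2: 18(ω_s−ω_c) = −66(ω_r−ω_c),  ω_c=0, ω_r=1
Stage 2: ω_s = 0 − (66/18)(1−0) = -11/3
  ⇒ ω_s²/ω_r² = -11/3
Coupling ω_r² = ω_c¹ ⇒ overall = 35/106 × -11/3 = -385/318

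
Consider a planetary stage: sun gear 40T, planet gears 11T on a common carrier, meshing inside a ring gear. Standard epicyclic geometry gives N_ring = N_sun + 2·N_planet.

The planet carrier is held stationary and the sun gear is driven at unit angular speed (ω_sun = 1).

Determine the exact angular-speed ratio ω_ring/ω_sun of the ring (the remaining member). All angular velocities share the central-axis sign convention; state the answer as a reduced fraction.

-20/31

N_ring = 40 + 2·11 = 62
40(ω_s−ω_c) = −62(ω_r−ω_c),  ω_c=0, ω_s=1
ω_r = 0 − (40/62)(1−0) = -20/31
ω_r/ω_s = -20/31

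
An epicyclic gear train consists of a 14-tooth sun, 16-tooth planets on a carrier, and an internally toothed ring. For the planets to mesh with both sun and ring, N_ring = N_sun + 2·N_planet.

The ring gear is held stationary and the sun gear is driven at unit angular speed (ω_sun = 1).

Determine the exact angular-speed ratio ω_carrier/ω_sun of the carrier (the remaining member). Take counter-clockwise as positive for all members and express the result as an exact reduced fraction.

N_ring = 14 + 2·16 = 46
14(ω_s−ω_c) = −46(ω_r−ω_c),  ω_r=0, ω_s=1
14(1−ω_c) = −46(0−ω_c)  ⇒  60ω_c = 14  ⇒  ω_c = 7/30
ω_c/ω_s = 7/30

7/30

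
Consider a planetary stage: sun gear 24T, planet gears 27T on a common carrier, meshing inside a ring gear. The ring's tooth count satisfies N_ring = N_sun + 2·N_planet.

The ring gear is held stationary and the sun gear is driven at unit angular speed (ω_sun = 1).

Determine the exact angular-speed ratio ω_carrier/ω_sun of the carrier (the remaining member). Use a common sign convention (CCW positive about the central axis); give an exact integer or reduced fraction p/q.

4/17

N_ring = 24 + 2·27 = 78
24(ω_s−ω_c) = −78(ω_r−ω_c),  ω_r=0, ω_s=1
24(1−ω_c) = −78(0−ω_c)  ⇒  102ω_c = 24  ⇒  ω_c = 4/17
ω_c/ω_s = 4/17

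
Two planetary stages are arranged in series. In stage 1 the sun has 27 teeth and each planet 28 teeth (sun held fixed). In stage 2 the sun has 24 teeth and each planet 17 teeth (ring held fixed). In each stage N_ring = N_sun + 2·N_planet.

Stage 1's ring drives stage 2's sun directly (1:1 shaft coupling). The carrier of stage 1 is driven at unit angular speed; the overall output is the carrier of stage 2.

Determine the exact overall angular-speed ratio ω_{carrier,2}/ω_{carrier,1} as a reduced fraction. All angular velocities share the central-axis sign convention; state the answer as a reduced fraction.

Stage 1: N_ring = 27 + 2·28 = 83
Stage 1: 27(ω_s−ω_c) = −83(ω_r−ω_c),  ω_s=0, ω_c=1
Stage 1: ω_r = 1 − (27/83)(0−1) = 110/83
  ⇒ ω_r¹/ω_c¹ = 110/83
Stage 2: N_ring = 24 + 2·17 = 58
Stage 2: 24(ω_s−ω_c) = −58(ω_r−ω_c),  ω_r=0, ω_s=1
Stage 2: 24(1−ω_c) = −58(0−ω_c)  ⇒  82ω_c = 24  ⇒  ω_c = 12/41
  ⇒ ω_c²/ω_s² = 12/41
Coupling ω_s² = ω_r¹ ⇒ overall = 110/83 × 12/41 = 1320/3403

1320/3403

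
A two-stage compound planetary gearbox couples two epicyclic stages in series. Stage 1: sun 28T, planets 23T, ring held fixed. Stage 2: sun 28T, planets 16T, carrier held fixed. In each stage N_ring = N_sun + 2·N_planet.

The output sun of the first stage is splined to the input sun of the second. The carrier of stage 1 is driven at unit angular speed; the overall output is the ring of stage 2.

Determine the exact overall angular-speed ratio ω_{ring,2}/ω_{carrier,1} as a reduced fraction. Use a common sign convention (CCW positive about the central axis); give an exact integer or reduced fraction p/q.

-17/10

Stage 1: N_ring = 28 + 2·23 = 74
Stage 1: 28(ω_s−ω_c) = −74(ω_r−ω_c),  ω_r=0, ω_c=1
Stage 1: ω_s = 1 − (74/28)(0−1) = 51/14
  ⇒ ω_s¹/ω_c¹ = 51/14
Stage 2: N_ring = 28 + 2·16 = 60
Stage 2: 28(ω_s−ω_c) = −60(ω_r−ω_c),  ω_c=0, ω_s=1
Stage 2: ω_r = 0 − (28/60)(1−0) = -7/15
  ⇒ ω_r²/ω_s² = -7/15
Coupling ω_s² = ω_s¹ ⇒ overall = 51/14 × -7/15 = -17/10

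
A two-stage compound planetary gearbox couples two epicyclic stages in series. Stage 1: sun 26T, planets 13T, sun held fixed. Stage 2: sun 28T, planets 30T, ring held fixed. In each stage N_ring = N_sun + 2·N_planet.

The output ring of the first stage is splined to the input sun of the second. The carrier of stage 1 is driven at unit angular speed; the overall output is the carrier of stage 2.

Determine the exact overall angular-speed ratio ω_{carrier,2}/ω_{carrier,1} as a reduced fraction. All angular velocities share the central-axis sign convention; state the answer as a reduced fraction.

Stage 1: N_ring = 26 + 2·13 = 52
Stage 1: 26(ω_s−ω_c) = −52(ω_r−ω_c),  ω_s=0, ω_c=1
Stage 1: ω_r = 1 − (26/52)(0−1) = 3/2
  ⇒ ω_r¹/ω_c¹ = 3/2
Stage 2: N_ring = 28 + 2·30 = 88
Stage 2: 28(ω_s−ω_c) = −88(ω_r−ω_c),  ω_r=0, ω_s=1
Stage 2: 28(1−ω_c) = −88(0−ω_c)  ⇒  116ω_c = 28  ⇒  ω_c = 7/29
  ⇒ ω_c²/ω_s² = 7/29
Coupling ω_s² = ω_r¹ ⇒ overall = 3/2 × 7/29 = 21/58

21/58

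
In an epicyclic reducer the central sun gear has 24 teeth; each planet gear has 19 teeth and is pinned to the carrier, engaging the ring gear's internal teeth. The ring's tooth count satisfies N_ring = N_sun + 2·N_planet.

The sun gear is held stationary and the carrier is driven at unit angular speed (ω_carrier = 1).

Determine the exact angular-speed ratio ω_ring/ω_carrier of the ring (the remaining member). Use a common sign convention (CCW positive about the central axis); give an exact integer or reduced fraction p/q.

43/31

N_ring = 24 + 2·19 = 62
24(ω_s−ω_c) = −62(ω_r−ω_c),  ω_s=0, ω_c=1
ω_r = 1 − (24/62)(0−1) = 43/31
ω_r/ω_c = 43/31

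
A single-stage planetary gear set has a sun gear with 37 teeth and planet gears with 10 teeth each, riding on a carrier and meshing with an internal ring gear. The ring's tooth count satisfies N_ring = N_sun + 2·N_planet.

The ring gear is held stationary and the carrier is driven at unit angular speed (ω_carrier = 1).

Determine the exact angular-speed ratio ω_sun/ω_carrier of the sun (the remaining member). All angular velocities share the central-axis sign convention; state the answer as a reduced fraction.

N_ring = 37 + 2·10 = 57
37(ω_s−ω_c) = −57(ω_r−ω_c),  ω_r=0, ω_c=1
ω_s = 1 − (57/37)(0−1) = 94/37
ω_s/ω_c = 94/37

94/37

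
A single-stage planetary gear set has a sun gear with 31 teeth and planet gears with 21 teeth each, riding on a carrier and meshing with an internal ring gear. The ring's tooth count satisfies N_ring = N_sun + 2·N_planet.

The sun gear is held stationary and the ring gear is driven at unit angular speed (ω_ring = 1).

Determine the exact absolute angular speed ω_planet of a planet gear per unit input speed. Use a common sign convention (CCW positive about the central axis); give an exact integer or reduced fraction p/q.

N_ring = 31 + 2·21 = 73
31(ω_s−ω_c) = −73(ω_r−ω_c),  ω_s=0, ω_r=1
31(0−ω_c) = −73(1−ω_c)  ⇒  104ω_c = 73  ⇒  ω_c = 73/104
sun–planet: 31·(0−73/104) = −21·(ω_p−ω_c)  ⇒  ω_p−ω_c = −(31/21)·(-73/104) = 2263/2184
ω_p = 73/104 + 2263/2184 = 73/42

73/42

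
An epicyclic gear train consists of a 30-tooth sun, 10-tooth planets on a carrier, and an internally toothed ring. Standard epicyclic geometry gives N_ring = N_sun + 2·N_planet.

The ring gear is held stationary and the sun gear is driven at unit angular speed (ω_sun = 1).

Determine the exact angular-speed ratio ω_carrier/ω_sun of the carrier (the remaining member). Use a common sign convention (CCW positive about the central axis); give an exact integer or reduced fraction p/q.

N_ring = 30 + 2·10 = 50
30(ω_s−ω_c) = −50(ω_r−ω_c),  ω_r=0, ω_s=1
30(1−ω_c) = −50(0−ω_c)  ⇒  80ω_c = 30  ⇒  ω_c = 3/8
ω_c/ω_s = 3/8

3/8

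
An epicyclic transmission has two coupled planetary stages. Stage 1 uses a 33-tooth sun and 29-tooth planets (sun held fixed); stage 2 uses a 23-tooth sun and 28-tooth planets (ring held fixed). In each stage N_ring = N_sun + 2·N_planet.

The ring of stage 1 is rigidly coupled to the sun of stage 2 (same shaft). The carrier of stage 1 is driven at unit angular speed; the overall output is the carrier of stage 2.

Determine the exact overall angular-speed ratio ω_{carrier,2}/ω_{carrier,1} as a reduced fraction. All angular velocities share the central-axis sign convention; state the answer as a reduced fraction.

Stage 1: N_ring = 33 + 2·29 = 91
Stage 1: 33(ω_s−ω_c) = −91(ω_r−ω_c),  ω_s=0, ω_c=1
Stage 1: ω_r = 1 − (33/91)(0−1) = 124/91
  ⇒ ω_r¹/ω_c¹ = 124/91
Stage 2: N_ring = 23 + 2·28 = 79
Stage 2: 23(ω_s−ω_c) = −79(ω_r−ω_c),  ω_r=0, ω_s=1
Stage 2: 23(1−ω_c) = −79(0−ω_c)  ⇒  102ω_c = 23  ⇒  ω_c = 23/102
  ⇒ ω_c²/ω_s² = 23/102
Coupling ω_s² = ω_r¹ ⇒ overall = 124/91 × 23/102 = 1426/4641

1426/4641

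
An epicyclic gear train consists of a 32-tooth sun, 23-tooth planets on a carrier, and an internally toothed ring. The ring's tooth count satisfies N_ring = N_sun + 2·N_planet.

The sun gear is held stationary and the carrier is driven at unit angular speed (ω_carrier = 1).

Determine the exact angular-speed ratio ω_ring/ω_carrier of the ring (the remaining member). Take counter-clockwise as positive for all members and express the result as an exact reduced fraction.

55/39

N_ring = 32 + 2·23 = 78
32(ω_s−ω_c) = −78(ω_r−ω_c),  ω_s=0, ω_c=1
ω_r = 1 − (32/78)(0−1) = 55/39
ω_r/ω_c = 55/39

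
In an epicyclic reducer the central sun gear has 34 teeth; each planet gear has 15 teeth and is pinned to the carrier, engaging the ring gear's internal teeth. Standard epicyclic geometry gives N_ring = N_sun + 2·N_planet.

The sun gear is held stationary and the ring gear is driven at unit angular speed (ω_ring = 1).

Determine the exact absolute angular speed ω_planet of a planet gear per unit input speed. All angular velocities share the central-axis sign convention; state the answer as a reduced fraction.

32/15

N_ring = 34 + 2·15 = 64
34(ω_s−ω_c) = −64(ω_r−ω_c),  ω_s=0, ω_r=1
34(0−ω_c) = −64(1−ω_c)  ⇒  98ω_c = 64  ⇒  ω_c = 32/49
sun–planet: 34·(0−32/49) = −15·(ω_p−ω_c)  ⇒  ω_p−ω_c = −(34/15)·(-32/49) = 1088/735
ω_p = 32/49 + 1088/735 = 32/15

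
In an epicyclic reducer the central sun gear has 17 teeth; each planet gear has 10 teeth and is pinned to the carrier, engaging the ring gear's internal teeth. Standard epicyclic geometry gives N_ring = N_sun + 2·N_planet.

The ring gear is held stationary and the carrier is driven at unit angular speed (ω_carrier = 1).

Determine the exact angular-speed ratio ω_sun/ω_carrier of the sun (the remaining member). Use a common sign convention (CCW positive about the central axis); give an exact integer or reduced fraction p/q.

N_ring = 17 + 2·10 = 37
17(ω_s−ω_c) = −37(ω_r−ω_c),  ω_r=0, ω_c=1
ω_s = 1 − (37/17)(0−1) = 54/17
ω_s/ω_c = 54/17

54/17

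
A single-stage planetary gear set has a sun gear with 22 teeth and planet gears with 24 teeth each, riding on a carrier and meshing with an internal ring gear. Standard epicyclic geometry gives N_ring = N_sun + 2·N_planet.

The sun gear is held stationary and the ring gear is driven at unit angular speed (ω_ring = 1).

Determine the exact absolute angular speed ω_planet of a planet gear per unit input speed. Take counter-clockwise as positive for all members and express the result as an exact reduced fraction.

N_ring = 22 + 2·24 = 70
22(ω_s−ω_c) = −70(ω_r−ω_c),  ω_s=0, ω_r=1
22(0−ω_c) = −70(1−ω_c)  ⇒  92ω_c = 70  ⇒  ω_c = 35/46
sun–planet: 22·(0−35/46) = −24·(ω_p−ω_c)  ⇒  ω_p−ω_c = −(22/24)·(-35/46) = 385/552
ω_p = 35/46 + 385/552 = 35/24

35/24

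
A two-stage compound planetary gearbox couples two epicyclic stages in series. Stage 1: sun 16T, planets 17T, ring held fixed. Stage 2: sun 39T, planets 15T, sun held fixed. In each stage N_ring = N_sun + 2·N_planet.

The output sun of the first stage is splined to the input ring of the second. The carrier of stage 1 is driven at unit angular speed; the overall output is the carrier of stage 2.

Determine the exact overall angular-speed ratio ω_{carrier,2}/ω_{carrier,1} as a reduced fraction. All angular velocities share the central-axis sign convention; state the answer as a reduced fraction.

253/96

Stage 1: N_ring = 16 + 2·17 = 50
Stage 1: 16(ω_s−ω_c) = −50(ω_r−ω_c),  ω_r=0, ω_c=1
Stage 1: ω_s = 1 − (50/16)(0−1) = 33/8
  ⇒ ω_s¹/ω_c¹ = 33/8
Stage 2: N_ring = 39 + 2·15 = 69
Stage 2: 39(ω_s−ω_c) = −69(ω_r−ω_c),  ω_s=0, ω_r=1
Stage 2: 39(0−ω_c) = −69(1−ω_c)  ⇒  108ω_c = 69  ⇒  ω_c = 23/36
  ⇒ ω_c²/ω_r² = 23/36
Coupling ω_r² = ω_s¹ ⇒ overall = 33/8 × 23/36 = 253/96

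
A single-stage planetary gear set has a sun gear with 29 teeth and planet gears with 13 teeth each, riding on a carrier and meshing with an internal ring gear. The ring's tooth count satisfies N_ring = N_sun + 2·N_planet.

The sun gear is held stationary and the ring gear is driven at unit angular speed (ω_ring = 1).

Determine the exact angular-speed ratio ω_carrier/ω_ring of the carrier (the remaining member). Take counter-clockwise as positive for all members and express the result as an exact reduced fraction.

55/84

N_ring = 29 + 2·13 = 55
29(ω_s−ω_c) = −55(ω_r−ω_c),  ω_s=0, ω_r=1
29(0−ω_c) = −55(1−ω_c)  ⇒  84ω_c = 55  ⇒  ω_c = 55/84
ω_c/ω_r = 55/84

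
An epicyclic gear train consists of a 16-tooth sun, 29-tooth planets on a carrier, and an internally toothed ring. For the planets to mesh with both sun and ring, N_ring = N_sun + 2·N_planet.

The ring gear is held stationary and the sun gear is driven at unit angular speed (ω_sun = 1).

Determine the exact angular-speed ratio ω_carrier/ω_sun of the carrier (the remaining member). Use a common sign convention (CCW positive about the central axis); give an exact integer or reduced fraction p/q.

N_ring = 16 + 2·29 = 74
16(ω_s−ω_c) = −74(ω_r−ω_c),  ω_r=0, ω_s=1
16(1−ω_c) = −74(0−ω_c)  ⇒  90ω_c = 16  ⇒  ω_c = 8/45
ω_c/ω_s = 8/45

8/45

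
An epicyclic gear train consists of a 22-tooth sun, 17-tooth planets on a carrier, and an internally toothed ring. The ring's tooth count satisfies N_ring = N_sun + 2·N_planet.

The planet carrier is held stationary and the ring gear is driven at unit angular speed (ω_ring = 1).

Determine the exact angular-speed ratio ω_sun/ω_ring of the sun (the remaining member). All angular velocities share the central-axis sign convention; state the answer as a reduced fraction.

-28/11

N_ring = 22 + 2·17 = 56
22(ω_s−ω_c) = −56(ω_r−ω_c),  ω_c=0, ω_r=1
ω_s = 0 − (56/22)(1−0) = -28/11
ω_s/ω_r = -28/11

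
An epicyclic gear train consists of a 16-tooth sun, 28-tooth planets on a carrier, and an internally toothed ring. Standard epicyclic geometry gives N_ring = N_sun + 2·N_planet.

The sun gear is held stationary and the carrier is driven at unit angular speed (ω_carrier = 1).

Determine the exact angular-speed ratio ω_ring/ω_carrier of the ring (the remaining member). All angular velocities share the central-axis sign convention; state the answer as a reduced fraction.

11/9

N_ring = 16 + 2·28 = 72
16(ω_s−ω_c) = −72(ω_r−ω_c),  ω_s=0, ω_c=1
ω_r = 1 − (16/72)(0−1) = 11/9
ω_r/ω_c = 11/9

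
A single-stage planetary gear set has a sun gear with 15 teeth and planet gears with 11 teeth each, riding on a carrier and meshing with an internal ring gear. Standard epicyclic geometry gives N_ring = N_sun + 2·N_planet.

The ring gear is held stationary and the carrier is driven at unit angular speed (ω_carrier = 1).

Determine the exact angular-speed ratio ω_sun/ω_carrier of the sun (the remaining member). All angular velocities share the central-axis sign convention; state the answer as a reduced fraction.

N_ring = 15 + 2·11 = 37
15(ω_s−ω_c) = −37(ω_r−ω_c),  ω_r=0, ω_c=1
ω_s = 1 − (37/15)(0−1) = 52/15
ω_s/ω_c = 52/15

52/15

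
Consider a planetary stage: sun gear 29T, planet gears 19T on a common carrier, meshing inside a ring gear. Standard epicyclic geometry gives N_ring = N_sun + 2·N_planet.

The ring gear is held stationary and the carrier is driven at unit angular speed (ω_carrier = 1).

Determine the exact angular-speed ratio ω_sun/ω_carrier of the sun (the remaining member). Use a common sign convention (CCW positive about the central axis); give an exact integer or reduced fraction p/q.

96/29

N_ring = 29 + 2·19 = 67
29(ω_s−ω_c) = −67(ω_r−ω_c),  ω_r=0, ω_c=1
ω_s = 1 − (67/29)(0−1) = 96/29
ω_s/ω_c = 96/29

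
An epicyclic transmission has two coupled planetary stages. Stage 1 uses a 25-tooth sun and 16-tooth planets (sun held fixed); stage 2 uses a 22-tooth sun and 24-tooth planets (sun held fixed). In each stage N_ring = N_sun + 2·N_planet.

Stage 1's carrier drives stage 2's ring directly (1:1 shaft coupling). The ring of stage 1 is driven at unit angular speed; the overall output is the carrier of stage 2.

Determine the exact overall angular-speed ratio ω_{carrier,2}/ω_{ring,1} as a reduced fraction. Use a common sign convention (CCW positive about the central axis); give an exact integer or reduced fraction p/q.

1995/3772

Stage 1: N_ring = 25 + 2·16 = 57
Stage 1: 25(ω_s−ω_c) = −57(ω_r−ω_c),  ω_s=0, ω_r=1
Stage 1: 25(0−ω_c) = −57(1−ω_c)  ⇒  82ω_c = 57  ⇒  ω_c = 57/82
  ⇒ ω_c¹/ω_r¹ = 57/82
Stage 2: N_ring = 22 + 2·24 = 70
Stage 2: 22(ω_s−ω_c) = −70(ω_r−ω_c),  ω_s=0, ω_r=1
Stage 2: 22(0−ω_c) = −70(1−ω_c)  ⇒  92ω_c = 70  ⇒  ω_c = 35/46
  ⇒ ω_c²/ω_r² = 35/46
Coupling ω_r² = ω_c¹ ⇒ overall = 57/82 × 35/46 = 1995/3772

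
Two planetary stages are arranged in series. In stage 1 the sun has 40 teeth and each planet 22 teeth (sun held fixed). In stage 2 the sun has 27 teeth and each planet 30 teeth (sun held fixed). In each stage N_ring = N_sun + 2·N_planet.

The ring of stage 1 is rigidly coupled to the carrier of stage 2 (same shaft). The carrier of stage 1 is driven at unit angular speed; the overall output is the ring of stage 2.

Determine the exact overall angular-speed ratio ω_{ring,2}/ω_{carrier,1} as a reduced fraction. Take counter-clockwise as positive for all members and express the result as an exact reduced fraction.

1178/609

Stage 1: N_ring = 40 + 2·22 = 84
Stage 1: 40(ω_s−ω_c) = −84(ω_r−ω_c),  ω_s=0, ω_c=1
Stage 1: ω_r = 1 − (40/84)(0−1) = 31/21
  ⇒ ω_r¹/ω_c¹ = 31/21
Stage 2: N_ring = 27 + 2·30 = 87
Stage 2: 27(ω_s−ω_c) = −87(ω_r−ω_c),  ω_s=0, ω_c=1
Stage 2: ω_r = 1 − (27/87)(0−1) = 38/29
  ⇒ ω_r²/ω_c² = 38/29
Coupling ω_c² = ω_r¹ ⇒ overall = 31/21 × 38/29 = 1178/609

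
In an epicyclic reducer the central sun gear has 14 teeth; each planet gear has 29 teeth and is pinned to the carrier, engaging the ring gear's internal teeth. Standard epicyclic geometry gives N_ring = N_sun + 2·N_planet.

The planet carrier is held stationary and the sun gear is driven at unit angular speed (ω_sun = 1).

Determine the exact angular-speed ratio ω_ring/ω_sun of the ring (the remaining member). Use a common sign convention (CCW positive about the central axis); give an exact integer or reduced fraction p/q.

N_ring = 14 + 2·29 = 72
14(ω_s−ω_c) = −72(ω_r−ω_c),  ω_c=0, ω_s=1
ω_r = 0 − (14/72)(1−0) = -7/36
ω_r/ω_s = -7/36

-7/36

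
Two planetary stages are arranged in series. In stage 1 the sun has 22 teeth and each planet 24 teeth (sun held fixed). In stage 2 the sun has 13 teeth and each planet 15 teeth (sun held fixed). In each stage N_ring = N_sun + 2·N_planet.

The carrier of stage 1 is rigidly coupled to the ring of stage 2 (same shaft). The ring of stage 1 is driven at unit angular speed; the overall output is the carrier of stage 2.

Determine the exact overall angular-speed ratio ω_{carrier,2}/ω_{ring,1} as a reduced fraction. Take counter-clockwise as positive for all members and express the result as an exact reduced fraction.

Stage 1: N_ring = 22 + 2·24 = 70
Stage 1: 22(ω_s−ω_c) = −70(ω_r−ω_c),  ω_s=0, ω_r=1
Stage 1: 22(0−ω_c) = −70(1−ω_c)  ⇒  92ω_c = 70  ⇒  ω_c = 35/46
  ⇒ ω_c¹/ω_r¹ = 35/46
Stage 2: N_ring = 13 + 2·15 = 43
Stage 2: 13(ω_s−ω_c) = −43(ω_r−ω_c),  ω_s=0, ω_r=1
Stage 2: 13(0−ω_c) = −43(1−ω_c)  ⇒  56ω_c = 43  ⇒  ω_c = 43/56
  ⇒ ω_c²/ω_r² = 43/56
Coupling ω_r² = ω_c¹ ⇒ overall = 35/46 × 43/56 = 215/368

215/368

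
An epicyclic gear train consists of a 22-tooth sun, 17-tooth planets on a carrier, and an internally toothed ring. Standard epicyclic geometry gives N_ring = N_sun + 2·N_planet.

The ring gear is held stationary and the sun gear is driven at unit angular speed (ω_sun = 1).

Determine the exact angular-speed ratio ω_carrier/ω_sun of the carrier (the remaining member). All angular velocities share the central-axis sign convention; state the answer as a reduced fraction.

N_ring = 22 + 2·17 = 56
22(ω_s−ω_c) = −56(ω_r−ω_c),  ω_r=0, ω_s=1
22(1−ω_c) = −56(0−ω_c)  ⇒  78ω_c = 22  ⇒  ω_c = 11/39
ω_c/ω_s = 11/39

11/39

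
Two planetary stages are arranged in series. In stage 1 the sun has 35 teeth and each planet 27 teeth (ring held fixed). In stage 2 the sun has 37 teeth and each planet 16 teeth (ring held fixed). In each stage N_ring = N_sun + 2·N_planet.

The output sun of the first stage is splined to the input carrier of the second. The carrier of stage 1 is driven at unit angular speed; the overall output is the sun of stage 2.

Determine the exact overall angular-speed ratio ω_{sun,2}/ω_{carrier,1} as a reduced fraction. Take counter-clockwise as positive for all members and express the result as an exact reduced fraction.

13144/1295

Stage 1: N_ring = 35 + 2·27 = 89
Stage 1: 35(ω_s−ω_c) = −89(ω_r−ω_c),  ω_r=0, ω_c=1
Stage 1: ω_s = 1 − (89/35)(0−1) = 124/35
  ⇒ ω_s¹/ω_c¹ = 124/35
Stage 2: N_ring = 37 + 2·16 = 69
Stage 2: 37(ω_s−ω_c) = −69(ω_r−ω_c),  ω_r=0, ω_c=1
Stage 2: ω_s = 1 − (69/37)(0−1) = 106/37
  ⇒ ω_s²/ω_c² = 106/37
Coupling ω_c² = ω_s¹ ⇒ overall = 124/35 × 106/37 = 13144/1295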